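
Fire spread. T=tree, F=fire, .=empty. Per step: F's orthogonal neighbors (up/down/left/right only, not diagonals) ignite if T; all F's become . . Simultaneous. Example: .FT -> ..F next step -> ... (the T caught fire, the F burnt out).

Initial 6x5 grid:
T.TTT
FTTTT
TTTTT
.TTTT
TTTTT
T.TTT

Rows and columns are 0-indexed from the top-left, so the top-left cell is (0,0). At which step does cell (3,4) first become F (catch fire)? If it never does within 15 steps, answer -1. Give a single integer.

Step 1: cell (3,4)='T' (+3 fires, +1 burnt)
Step 2: cell (3,4)='T' (+2 fires, +3 burnt)
Step 3: cell (3,4)='T' (+4 fires, +2 burnt)
Step 4: cell (3,4)='T' (+5 fires, +4 burnt)
Step 5: cell (3,4)='T' (+5 fires, +5 burnt)
Step 6: cell (3,4)='F' (+4 fires, +5 burnt)
  -> target ignites at step 6
Step 7: cell (3,4)='.' (+2 fires, +4 burnt)
Step 8: cell (3,4)='.' (+1 fires, +2 burnt)
Step 9: cell (3,4)='.' (+0 fires, +1 burnt)
  fire out at step 9

6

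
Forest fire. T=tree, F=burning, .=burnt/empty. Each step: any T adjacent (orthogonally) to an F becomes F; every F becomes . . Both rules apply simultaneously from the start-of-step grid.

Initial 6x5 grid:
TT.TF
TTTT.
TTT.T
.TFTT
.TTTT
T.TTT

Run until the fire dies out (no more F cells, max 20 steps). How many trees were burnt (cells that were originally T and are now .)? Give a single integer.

Step 1: +5 fires, +2 burnt (F count now 5)
Step 2: +7 fires, +5 burnt (F count now 7)
Step 3: +5 fires, +7 burnt (F count now 5)
Step 4: +3 fires, +5 burnt (F count now 3)
Step 5: +1 fires, +3 burnt (F count now 1)
Step 6: +0 fires, +1 burnt (F count now 0)
Fire out after step 6
Initially T: 22, now '.': 29
Total burnt (originally-T cells now '.'): 21

Answer: 21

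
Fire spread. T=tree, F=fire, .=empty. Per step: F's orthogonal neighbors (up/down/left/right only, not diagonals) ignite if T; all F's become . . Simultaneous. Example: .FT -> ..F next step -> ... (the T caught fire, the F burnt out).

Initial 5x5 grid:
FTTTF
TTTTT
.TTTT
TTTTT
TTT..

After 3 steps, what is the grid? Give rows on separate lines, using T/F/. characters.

Step 1: 4 trees catch fire, 2 burn out
  .FTF.
  FTTTF
  .TTTT
  TTTTT
  TTT..
Step 2: 4 trees catch fire, 4 burn out
  ..F..
  .FTF.
  .TTTF
  TTTTT
  TTT..
Step 3: 4 trees catch fire, 4 burn out
  .....
  ..F..
  .FTF.
  TTTTF
  TTT..

.....
..F..
.FTF.
TTTTF
TTT..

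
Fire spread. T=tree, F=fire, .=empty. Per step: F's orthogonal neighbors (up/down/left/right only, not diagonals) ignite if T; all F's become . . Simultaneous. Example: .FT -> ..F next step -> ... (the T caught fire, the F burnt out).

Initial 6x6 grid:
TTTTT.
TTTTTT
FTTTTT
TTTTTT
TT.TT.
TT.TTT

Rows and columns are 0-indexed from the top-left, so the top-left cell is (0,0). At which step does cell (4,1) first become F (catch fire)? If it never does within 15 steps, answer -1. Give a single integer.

Step 1: cell (4,1)='T' (+3 fires, +1 burnt)
Step 2: cell (4,1)='T' (+5 fires, +3 burnt)
Step 3: cell (4,1)='F' (+6 fires, +5 burnt)
  -> target ignites at step 3
Step 4: cell (4,1)='.' (+5 fires, +6 burnt)
Step 5: cell (4,1)='.' (+5 fires, +5 burnt)
Step 6: cell (4,1)='.' (+5 fires, +5 burnt)
Step 7: cell (4,1)='.' (+1 fires, +5 burnt)
Step 8: cell (4,1)='.' (+1 fires, +1 burnt)
Step 9: cell (4,1)='.' (+0 fires, +1 burnt)
  fire out at step 9

3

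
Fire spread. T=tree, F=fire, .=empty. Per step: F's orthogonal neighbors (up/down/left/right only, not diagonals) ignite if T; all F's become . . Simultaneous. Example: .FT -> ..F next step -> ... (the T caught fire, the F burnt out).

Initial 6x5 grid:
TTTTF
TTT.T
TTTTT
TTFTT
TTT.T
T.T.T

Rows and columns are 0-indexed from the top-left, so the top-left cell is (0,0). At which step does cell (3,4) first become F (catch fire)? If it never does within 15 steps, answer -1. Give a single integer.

Step 1: cell (3,4)='T' (+6 fires, +2 burnt)
Step 2: cell (3,4)='F' (+9 fires, +6 burnt)
  -> target ignites at step 2
Step 3: cell (3,4)='.' (+5 fires, +9 burnt)
Step 4: cell (3,4)='.' (+4 fires, +5 burnt)
Step 5: cell (3,4)='.' (+0 fires, +4 burnt)
  fire out at step 5

2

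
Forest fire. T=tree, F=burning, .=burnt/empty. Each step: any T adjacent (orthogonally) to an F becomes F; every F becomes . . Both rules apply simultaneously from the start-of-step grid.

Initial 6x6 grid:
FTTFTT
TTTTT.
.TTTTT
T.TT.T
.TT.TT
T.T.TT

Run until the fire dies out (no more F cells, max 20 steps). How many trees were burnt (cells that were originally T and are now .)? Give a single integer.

Answer: 24

Derivation:
Step 1: +5 fires, +2 burnt (F count now 5)
Step 2: +5 fires, +5 burnt (F count now 5)
Step 3: +4 fires, +5 burnt (F count now 4)
Step 4: +2 fires, +4 burnt (F count now 2)
Step 5: +2 fires, +2 burnt (F count now 2)
Step 6: +3 fires, +2 burnt (F count now 3)
Step 7: +2 fires, +3 burnt (F count now 2)
Step 8: +1 fires, +2 burnt (F count now 1)
Step 9: +0 fires, +1 burnt (F count now 0)
Fire out after step 9
Initially T: 26, now '.': 34
Total burnt (originally-T cells now '.'): 24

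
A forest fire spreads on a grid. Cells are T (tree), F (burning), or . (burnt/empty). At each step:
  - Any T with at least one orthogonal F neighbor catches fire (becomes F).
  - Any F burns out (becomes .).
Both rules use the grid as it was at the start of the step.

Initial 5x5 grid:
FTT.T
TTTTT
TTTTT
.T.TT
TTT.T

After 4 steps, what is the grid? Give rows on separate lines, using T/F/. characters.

Step 1: 2 trees catch fire, 1 burn out
  .FT.T
  FTTTT
  TTTTT
  .T.TT
  TTT.T
Step 2: 3 trees catch fire, 2 burn out
  ..F.T
  .FTTT
  FTTTT
  .T.TT
  TTT.T
Step 3: 2 trees catch fire, 3 burn out
  ....T
  ..FTT
  .FTTT
  .T.TT
  TTT.T
Step 4: 3 trees catch fire, 2 burn out
  ....T
  ...FT
  ..FTT
  .F.TT
  TTT.T

....T
...FT
..FTT
.F.TT
TTT.T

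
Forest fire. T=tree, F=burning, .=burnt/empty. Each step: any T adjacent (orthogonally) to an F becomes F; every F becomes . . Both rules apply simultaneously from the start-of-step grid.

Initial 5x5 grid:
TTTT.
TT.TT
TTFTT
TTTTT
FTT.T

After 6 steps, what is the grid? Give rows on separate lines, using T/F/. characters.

Step 1: 5 trees catch fire, 2 burn out
  TTTT.
  TT.TT
  TF.FT
  FTFTT
  .FT.T
Step 2: 7 trees catch fire, 5 burn out
  TTTT.
  TF.FT
  F...F
  .F.FT
  ..F.T
Step 3: 5 trees catch fire, 7 burn out
  TFTF.
  F...F
  .....
  ....F
  ....T
Step 4: 3 trees catch fire, 5 burn out
  F.F..
  .....
  .....
  .....
  ....F
Step 5: 0 trees catch fire, 3 burn out
  .....
  .....
  .....
  .....
  .....
Step 6: 0 trees catch fire, 0 burn out
  .....
  .....
  .....
  .....
  .....

.....
.....
.....
.....
.....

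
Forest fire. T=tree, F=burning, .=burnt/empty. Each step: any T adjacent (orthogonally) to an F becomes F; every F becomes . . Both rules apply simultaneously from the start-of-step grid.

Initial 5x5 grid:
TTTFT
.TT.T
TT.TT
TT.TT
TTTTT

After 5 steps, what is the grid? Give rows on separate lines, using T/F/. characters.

Step 1: 2 trees catch fire, 1 burn out
  TTF.F
  .TT.T
  TT.TT
  TT.TT
  TTTTT
Step 2: 3 trees catch fire, 2 burn out
  TF...
  .TF.F
  TT.TT
  TT.TT
  TTTTT
Step 3: 3 trees catch fire, 3 burn out
  F....
  .F...
  TT.TF
  TT.TT
  TTTTT
Step 4: 3 trees catch fire, 3 burn out
  .....
  .....
  TF.F.
  TT.TF
  TTTTT
Step 5: 4 trees catch fire, 3 burn out
  .....
  .....
  F....
  TF.F.
  TTTTF

.....
.....
F....
TF.F.
TTTTF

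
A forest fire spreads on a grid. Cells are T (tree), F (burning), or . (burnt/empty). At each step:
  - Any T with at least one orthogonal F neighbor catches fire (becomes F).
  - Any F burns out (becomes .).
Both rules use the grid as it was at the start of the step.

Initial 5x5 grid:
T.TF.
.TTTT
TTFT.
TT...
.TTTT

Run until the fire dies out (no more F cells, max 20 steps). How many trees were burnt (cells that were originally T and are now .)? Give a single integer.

Answer: 14

Derivation:
Step 1: +5 fires, +2 burnt (F count now 5)
Step 2: +4 fires, +5 burnt (F count now 4)
Step 3: +2 fires, +4 burnt (F count now 2)
Step 4: +1 fires, +2 burnt (F count now 1)
Step 5: +1 fires, +1 burnt (F count now 1)
Step 6: +1 fires, +1 burnt (F count now 1)
Step 7: +0 fires, +1 burnt (F count now 0)
Fire out after step 7
Initially T: 15, now '.': 24
Total burnt (originally-T cells now '.'): 14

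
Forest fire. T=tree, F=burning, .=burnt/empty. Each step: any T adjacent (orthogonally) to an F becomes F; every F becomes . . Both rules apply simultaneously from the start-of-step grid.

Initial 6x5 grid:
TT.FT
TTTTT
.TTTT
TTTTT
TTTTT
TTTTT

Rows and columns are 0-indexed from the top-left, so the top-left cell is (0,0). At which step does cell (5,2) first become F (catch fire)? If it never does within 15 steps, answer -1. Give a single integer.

Step 1: cell (5,2)='T' (+2 fires, +1 burnt)
Step 2: cell (5,2)='T' (+3 fires, +2 burnt)
Step 3: cell (5,2)='T' (+4 fires, +3 burnt)
Step 4: cell (5,2)='T' (+6 fires, +4 burnt)
Step 5: cell (5,2)='T' (+5 fires, +6 burnt)
Step 6: cell (5,2)='F' (+4 fires, +5 burnt)
  -> target ignites at step 6
Step 7: cell (5,2)='.' (+2 fires, +4 burnt)
Step 8: cell (5,2)='.' (+1 fires, +2 burnt)
Step 9: cell (5,2)='.' (+0 fires, +1 burnt)
  fire out at step 9

6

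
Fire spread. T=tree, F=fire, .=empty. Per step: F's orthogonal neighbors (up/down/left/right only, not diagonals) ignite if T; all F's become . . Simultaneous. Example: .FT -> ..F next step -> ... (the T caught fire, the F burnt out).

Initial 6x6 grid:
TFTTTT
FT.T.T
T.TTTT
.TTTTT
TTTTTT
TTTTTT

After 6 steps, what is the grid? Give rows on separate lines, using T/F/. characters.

Step 1: 4 trees catch fire, 2 burn out
  F.FTTT
  .F.T.T
  F.TTTT
  .TTTTT
  TTTTTT
  TTTTTT
Step 2: 1 trees catch fire, 4 burn out
  ...FTT
  ...T.T
  ..TTTT
  .TTTTT
  TTTTTT
  TTTTTT
Step 3: 2 trees catch fire, 1 burn out
  ....FT
  ...F.T
  ..TTTT
  .TTTTT
  TTTTTT
  TTTTTT
Step 4: 2 trees catch fire, 2 burn out
  .....F
  .....T
  ..TFTT
  .TTTTT
  TTTTTT
  TTTTTT
Step 5: 4 trees catch fire, 2 burn out
  ......
  .....F
  ..F.FT
  .TTFTT
  TTTTTT
  TTTTTT
Step 6: 4 trees catch fire, 4 burn out
  ......
  ......
  .....F
  .TF.FT
  TTTFTT
  TTTTTT

......
......
.....F
.TF.FT
TTTFTT
TTTTTT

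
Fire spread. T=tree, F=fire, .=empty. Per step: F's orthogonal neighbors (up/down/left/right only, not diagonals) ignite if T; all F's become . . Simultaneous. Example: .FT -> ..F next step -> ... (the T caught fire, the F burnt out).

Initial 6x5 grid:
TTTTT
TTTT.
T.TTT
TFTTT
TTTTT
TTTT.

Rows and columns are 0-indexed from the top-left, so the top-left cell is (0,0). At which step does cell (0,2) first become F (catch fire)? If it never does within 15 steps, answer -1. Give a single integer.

Step 1: cell (0,2)='T' (+3 fires, +1 burnt)
Step 2: cell (0,2)='T' (+6 fires, +3 burnt)
Step 3: cell (0,2)='T' (+7 fires, +6 burnt)
Step 4: cell (0,2)='F' (+7 fires, +7 burnt)
  -> target ignites at step 4
Step 5: cell (0,2)='.' (+2 fires, +7 burnt)
Step 6: cell (0,2)='.' (+1 fires, +2 burnt)
Step 7: cell (0,2)='.' (+0 fires, +1 burnt)
  fire out at step 7

4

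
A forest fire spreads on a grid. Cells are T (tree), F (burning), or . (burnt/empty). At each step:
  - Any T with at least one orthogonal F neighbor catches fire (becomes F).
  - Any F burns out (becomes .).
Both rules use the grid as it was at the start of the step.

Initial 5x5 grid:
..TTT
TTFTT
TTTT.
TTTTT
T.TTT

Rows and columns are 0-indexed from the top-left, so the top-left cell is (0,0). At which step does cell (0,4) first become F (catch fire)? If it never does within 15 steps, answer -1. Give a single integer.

Step 1: cell (0,4)='T' (+4 fires, +1 burnt)
Step 2: cell (0,4)='T' (+6 fires, +4 burnt)
Step 3: cell (0,4)='F' (+5 fires, +6 burnt)
  -> target ignites at step 3
Step 4: cell (0,4)='.' (+3 fires, +5 burnt)
Step 5: cell (0,4)='.' (+2 fires, +3 burnt)
Step 6: cell (0,4)='.' (+0 fires, +2 burnt)
  fire out at step 6

3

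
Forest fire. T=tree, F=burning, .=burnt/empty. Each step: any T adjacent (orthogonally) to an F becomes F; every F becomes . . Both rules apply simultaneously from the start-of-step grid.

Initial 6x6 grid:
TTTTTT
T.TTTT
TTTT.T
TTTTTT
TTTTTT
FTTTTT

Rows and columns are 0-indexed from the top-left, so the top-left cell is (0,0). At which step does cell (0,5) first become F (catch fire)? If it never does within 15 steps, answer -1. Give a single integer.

Step 1: cell (0,5)='T' (+2 fires, +1 burnt)
Step 2: cell (0,5)='T' (+3 fires, +2 burnt)
Step 3: cell (0,5)='T' (+4 fires, +3 burnt)
Step 4: cell (0,5)='T' (+5 fires, +4 burnt)
Step 5: cell (0,5)='T' (+5 fires, +5 burnt)
Step 6: cell (0,5)='T' (+5 fires, +5 burnt)
Step 7: cell (0,5)='T' (+3 fires, +5 burnt)
Step 8: cell (0,5)='T' (+3 fires, +3 burnt)
Step 9: cell (0,5)='T' (+2 fires, +3 burnt)
Step 10: cell (0,5)='F' (+1 fires, +2 burnt)
  -> target ignites at step 10
Step 11: cell (0,5)='.' (+0 fires, +1 burnt)
  fire out at step 11

10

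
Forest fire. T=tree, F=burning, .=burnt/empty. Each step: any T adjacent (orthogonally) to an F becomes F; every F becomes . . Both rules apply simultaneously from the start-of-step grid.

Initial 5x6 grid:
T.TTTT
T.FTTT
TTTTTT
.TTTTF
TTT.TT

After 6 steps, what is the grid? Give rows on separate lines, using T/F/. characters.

Step 1: 6 trees catch fire, 2 burn out
  T.FTTT
  T..FTT
  TTFTTF
  .TTTF.
  TTT.TF
Step 2: 9 trees catch fire, 6 burn out
  T..FTT
  T...FF
  TF.FF.
  .TFF..
  TTT.F.
Step 3: 5 trees catch fire, 9 burn out
  T...FF
  T.....
  F.....
  .F....
  TTF...
Step 4: 2 trees catch fire, 5 burn out
  T.....
  F.....
  ......
  ......
  TF....
Step 5: 2 trees catch fire, 2 burn out
  F.....
  ......
  ......
  ......
  F.....
Step 6: 0 trees catch fire, 2 burn out
  ......
  ......
  ......
  ......
  ......

......
......
......
......
......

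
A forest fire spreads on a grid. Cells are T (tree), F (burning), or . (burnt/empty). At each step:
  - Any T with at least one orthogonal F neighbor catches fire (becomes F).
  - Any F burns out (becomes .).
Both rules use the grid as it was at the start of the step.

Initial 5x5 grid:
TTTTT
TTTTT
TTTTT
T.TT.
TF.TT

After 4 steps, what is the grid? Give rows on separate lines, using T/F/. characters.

Step 1: 1 trees catch fire, 1 burn out
  TTTTT
  TTTTT
  TTTTT
  T.TT.
  F..TT
Step 2: 1 trees catch fire, 1 burn out
  TTTTT
  TTTTT
  TTTTT
  F.TT.
  ...TT
Step 3: 1 trees catch fire, 1 burn out
  TTTTT
  TTTTT
  FTTTT
  ..TT.
  ...TT
Step 4: 2 trees catch fire, 1 burn out
  TTTTT
  FTTTT
  .FTTT
  ..TT.
  ...TT

TTTTT
FTTTT
.FTTT
..TT.
...TT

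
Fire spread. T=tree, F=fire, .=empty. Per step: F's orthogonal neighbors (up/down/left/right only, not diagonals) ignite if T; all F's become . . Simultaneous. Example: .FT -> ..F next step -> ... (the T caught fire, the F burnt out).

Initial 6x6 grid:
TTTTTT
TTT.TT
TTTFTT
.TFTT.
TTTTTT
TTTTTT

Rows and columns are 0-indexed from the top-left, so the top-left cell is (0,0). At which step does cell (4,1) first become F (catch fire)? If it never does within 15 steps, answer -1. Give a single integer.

Step 1: cell (4,1)='T' (+5 fires, +2 burnt)
Step 2: cell (4,1)='F' (+8 fires, +5 burnt)
  -> target ignites at step 2
Step 3: cell (4,1)='.' (+9 fires, +8 burnt)
Step 4: cell (4,1)='.' (+7 fires, +9 burnt)
Step 5: cell (4,1)='.' (+2 fires, +7 burnt)
Step 6: cell (4,1)='.' (+0 fires, +2 burnt)
  fire out at step 6

2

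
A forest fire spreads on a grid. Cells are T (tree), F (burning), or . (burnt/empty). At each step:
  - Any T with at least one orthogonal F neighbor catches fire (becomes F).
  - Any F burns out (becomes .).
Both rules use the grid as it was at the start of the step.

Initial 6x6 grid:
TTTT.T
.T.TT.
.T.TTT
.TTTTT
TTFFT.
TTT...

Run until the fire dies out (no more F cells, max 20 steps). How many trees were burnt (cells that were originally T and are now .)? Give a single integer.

Step 1: +5 fires, +2 burnt (F count now 5)
Step 2: +5 fires, +5 burnt (F count now 5)
Step 3: +5 fires, +5 burnt (F count now 5)
Step 4: +4 fires, +5 burnt (F count now 4)
Step 5: +2 fires, +4 burnt (F count now 2)
Step 6: +1 fires, +2 burnt (F count now 1)
Step 7: +0 fires, +1 burnt (F count now 0)
Fire out after step 7
Initially T: 23, now '.': 35
Total burnt (originally-T cells now '.'): 22

Answer: 22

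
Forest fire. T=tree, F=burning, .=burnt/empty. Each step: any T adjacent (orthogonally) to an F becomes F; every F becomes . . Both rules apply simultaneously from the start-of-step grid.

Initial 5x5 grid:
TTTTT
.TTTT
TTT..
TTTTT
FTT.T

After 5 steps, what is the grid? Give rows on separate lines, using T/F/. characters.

Step 1: 2 trees catch fire, 1 burn out
  TTTTT
  .TTTT
  TTT..
  FTTTT
  .FT.T
Step 2: 3 trees catch fire, 2 burn out
  TTTTT
  .TTTT
  FTT..
  .FTTT
  ..F.T
Step 3: 2 trees catch fire, 3 burn out
  TTTTT
  .TTTT
  .FT..
  ..FTT
  ....T
Step 4: 3 trees catch fire, 2 burn out
  TTTTT
  .FTTT
  ..F..
  ...FT
  ....T
Step 5: 3 trees catch fire, 3 burn out
  TFTTT
  ..FTT
  .....
  ....F
  ....T

TFTTT
..FTT
.....
....F
....T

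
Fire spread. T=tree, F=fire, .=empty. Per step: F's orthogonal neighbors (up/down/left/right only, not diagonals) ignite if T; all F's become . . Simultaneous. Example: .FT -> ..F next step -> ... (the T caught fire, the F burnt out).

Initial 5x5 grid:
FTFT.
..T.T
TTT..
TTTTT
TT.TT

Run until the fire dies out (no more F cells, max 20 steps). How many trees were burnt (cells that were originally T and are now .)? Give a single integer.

Answer: 15

Derivation:
Step 1: +3 fires, +2 burnt (F count now 3)
Step 2: +1 fires, +3 burnt (F count now 1)
Step 3: +2 fires, +1 burnt (F count now 2)
Step 4: +3 fires, +2 burnt (F count now 3)
Step 5: +4 fires, +3 burnt (F count now 4)
Step 6: +2 fires, +4 burnt (F count now 2)
Step 7: +0 fires, +2 burnt (F count now 0)
Fire out after step 7
Initially T: 16, now '.': 24
Total burnt (originally-T cells now '.'): 15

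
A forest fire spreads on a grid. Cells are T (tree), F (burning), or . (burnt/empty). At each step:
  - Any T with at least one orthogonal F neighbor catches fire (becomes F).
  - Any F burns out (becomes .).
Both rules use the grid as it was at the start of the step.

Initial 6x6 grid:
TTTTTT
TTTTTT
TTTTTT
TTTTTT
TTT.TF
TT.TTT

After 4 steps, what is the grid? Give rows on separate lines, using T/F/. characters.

Step 1: 3 trees catch fire, 1 burn out
  TTTTTT
  TTTTTT
  TTTTTT
  TTTTTF
  TTT.F.
  TT.TTF
Step 2: 3 trees catch fire, 3 burn out
  TTTTTT
  TTTTTT
  TTTTTF
  TTTTF.
  TTT...
  TT.TF.
Step 3: 4 trees catch fire, 3 burn out
  TTTTTT
  TTTTTF
  TTTTF.
  TTTF..
  TTT...
  TT.F..
Step 4: 4 trees catch fire, 4 burn out
  TTTTTF
  TTTTF.
  TTTF..
  TTF...
  TTT...
  TT....

TTTTTF
TTTTF.
TTTF..
TTF...
TTT...
TT....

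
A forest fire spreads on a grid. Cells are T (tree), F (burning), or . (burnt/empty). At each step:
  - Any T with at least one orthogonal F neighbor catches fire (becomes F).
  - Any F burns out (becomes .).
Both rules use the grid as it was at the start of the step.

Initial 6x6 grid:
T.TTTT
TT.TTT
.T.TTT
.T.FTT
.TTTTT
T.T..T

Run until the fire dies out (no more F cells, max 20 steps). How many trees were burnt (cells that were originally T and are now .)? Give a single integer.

Answer: 24

Derivation:
Step 1: +3 fires, +1 burnt (F count now 3)
Step 2: +5 fires, +3 burnt (F count now 5)
Step 3: +6 fires, +5 burnt (F count now 6)
Step 4: +5 fires, +6 burnt (F count now 5)
Step 5: +2 fires, +5 burnt (F count now 2)
Step 6: +1 fires, +2 burnt (F count now 1)
Step 7: +1 fires, +1 burnt (F count now 1)
Step 8: +1 fires, +1 burnt (F count now 1)
Step 9: +0 fires, +1 burnt (F count now 0)
Fire out after step 9
Initially T: 25, now '.': 35
Total burnt (originally-T cells now '.'): 24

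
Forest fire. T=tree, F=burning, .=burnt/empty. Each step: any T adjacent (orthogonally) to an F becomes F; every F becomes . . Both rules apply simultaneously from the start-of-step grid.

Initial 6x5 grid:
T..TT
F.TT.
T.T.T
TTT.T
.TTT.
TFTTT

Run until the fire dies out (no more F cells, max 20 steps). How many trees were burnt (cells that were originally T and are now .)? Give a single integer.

Step 1: +5 fires, +2 burnt (F count now 5)
Step 2: +4 fires, +5 burnt (F count now 4)
Step 3: +3 fires, +4 burnt (F count now 3)
Step 4: +1 fires, +3 burnt (F count now 1)
Step 5: +1 fires, +1 burnt (F count now 1)
Step 6: +1 fires, +1 burnt (F count now 1)
Step 7: +1 fires, +1 burnt (F count now 1)
Step 8: +1 fires, +1 burnt (F count now 1)
Step 9: +0 fires, +1 burnt (F count now 0)
Fire out after step 9
Initially T: 19, now '.': 28
Total burnt (originally-T cells now '.'): 17

Answer: 17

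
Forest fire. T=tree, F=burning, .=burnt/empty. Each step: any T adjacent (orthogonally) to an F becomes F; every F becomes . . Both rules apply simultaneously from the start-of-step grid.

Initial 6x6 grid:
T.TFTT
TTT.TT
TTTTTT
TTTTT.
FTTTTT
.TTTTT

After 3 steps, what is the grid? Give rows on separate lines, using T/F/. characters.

Step 1: 4 trees catch fire, 2 burn out
  T.F.FT
  TTT.TT
  TTTTTT
  FTTTT.
  .FTTTT
  .TTTTT
Step 2: 7 trees catch fire, 4 burn out
  T....F
  TTF.FT
  FTTTTT
  .FTTT.
  ..FTTT
  .FTTTT
Step 3: 9 trees catch fire, 7 burn out
  T.....
  FF...F
  .FFTFT
  ..FTT.
  ...FTT
  ..FTTT

T.....
FF...F
.FFTFT
..FTT.
...FTT
..FTTT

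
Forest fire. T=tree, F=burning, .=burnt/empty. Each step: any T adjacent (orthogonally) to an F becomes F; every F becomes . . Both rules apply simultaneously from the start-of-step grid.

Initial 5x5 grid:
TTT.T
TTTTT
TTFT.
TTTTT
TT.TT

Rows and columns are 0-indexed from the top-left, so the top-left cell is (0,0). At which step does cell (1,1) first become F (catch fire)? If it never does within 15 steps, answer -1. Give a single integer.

Step 1: cell (1,1)='T' (+4 fires, +1 burnt)
Step 2: cell (1,1)='F' (+6 fires, +4 burnt)
  -> target ignites at step 2
Step 3: cell (1,1)='.' (+7 fires, +6 burnt)
Step 4: cell (1,1)='.' (+4 fires, +7 burnt)
Step 5: cell (1,1)='.' (+0 fires, +4 burnt)
  fire out at step 5

2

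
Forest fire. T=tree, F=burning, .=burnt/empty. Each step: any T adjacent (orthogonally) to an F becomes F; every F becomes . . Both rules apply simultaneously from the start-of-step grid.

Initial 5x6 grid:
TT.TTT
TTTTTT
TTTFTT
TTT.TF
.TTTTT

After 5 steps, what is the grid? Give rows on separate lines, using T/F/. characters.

Step 1: 6 trees catch fire, 2 burn out
  TT.TTT
  TTTFTT
  TTF.FF
  TTT.F.
  .TTTTF
Step 2: 7 trees catch fire, 6 burn out
  TT.FTT
  TTF.FF
  TF....
  TTF...
  .TTTF.
Step 3: 7 trees catch fire, 7 burn out
  TT..FF
  TF....
  F.....
  TF....
  .TFF..
Step 4: 4 trees catch fire, 7 burn out
  TF....
  F.....
  ......
  F.....
  .F....
Step 5: 1 trees catch fire, 4 burn out
  F.....
  ......
  ......
  ......
  ......

F.....
......
......
......
......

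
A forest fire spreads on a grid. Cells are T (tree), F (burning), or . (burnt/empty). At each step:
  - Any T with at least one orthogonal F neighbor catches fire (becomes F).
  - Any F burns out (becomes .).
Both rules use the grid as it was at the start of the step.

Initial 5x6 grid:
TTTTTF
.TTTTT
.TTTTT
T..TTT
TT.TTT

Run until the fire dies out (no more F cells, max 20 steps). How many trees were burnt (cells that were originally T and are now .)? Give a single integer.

Step 1: +2 fires, +1 burnt (F count now 2)
Step 2: +3 fires, +2 burnt (F count now 3)
Step 3: +4 fires, +3 burnt (F count now 4)
Step 4: +5 fires, +4 burnt (F count now 5)
Step 5: +5 fires, +5 burnt (F count now 5)
Step 6: +2 fires, +5 burnt (F count now 2)
Step 7: +0 fires, +2 burnt (F count now 0)
Fire out after step 7
Initially T: 24, now '.': 27
Total burnt (originally-T cells now '.'): 21

Answer: 21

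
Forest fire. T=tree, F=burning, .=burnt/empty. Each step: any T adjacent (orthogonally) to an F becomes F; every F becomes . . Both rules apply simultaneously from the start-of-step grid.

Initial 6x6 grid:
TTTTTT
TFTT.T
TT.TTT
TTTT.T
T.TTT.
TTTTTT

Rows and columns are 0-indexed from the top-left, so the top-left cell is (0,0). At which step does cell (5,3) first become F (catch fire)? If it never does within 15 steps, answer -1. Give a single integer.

Step 1: cell (5,3)='T' (+4 fires, +1 burnt)
Step 2: cell (5,3)='T' (+5 fires, +4 burnt)
Step 3: cell (5,3)='T' (+4 fires, +5 burnt)
Step 4: cell (5,3)='T' (+5 fires, +4 burnt)
Step 5: cell (5,3)='T' (+5 fires, +5 burnt)
Step 6: cell (5,3)='F' (+5 fires, +5 burnt)
  -> target ignites at step 6
Step 7: cell (5,3)='.' (+1 fires, +5 burnt)
Step 8: cell (5,3)='.' (+1 fires, +1 burnt)
Step 9: cell (5,3)='.' (+0 fires, +1 burnt)
  fire out at step 9

6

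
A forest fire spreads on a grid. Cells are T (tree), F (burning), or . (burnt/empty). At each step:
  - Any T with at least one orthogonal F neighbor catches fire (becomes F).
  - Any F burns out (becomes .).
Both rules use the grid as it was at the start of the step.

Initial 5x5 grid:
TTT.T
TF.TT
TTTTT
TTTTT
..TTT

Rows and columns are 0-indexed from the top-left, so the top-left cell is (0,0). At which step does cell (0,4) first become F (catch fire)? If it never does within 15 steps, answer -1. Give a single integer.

Step 1: cell (0,4)='T' (+3 fires, +1 burnt)
Step 2: cell (0,4)='T' (+5 fires, +3 burnt)
Step 3: cell (0,4)='T' (+3 fires, +5 burnt)
Step 4: cell (0,4)='T' (+4 fires, +3 burnt)
Step 5: cell (0,4)='T' (+3 fires, +4 burnt)
Step 6: cell (0,4)='F' (+2 fires, +3 burnt)
  -> target ignites at step 6
Step 7: cell (0,4)='.' (+0 fires, +2 burnt)
  fire out at step 7

6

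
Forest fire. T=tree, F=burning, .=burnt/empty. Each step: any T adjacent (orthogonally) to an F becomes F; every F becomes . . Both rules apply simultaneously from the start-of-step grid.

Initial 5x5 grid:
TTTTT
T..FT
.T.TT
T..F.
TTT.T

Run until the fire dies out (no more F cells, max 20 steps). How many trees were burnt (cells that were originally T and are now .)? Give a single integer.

Answer: 9

Derivation:
Step 1: +3 fires, +2 burnt (F count now 3)
Step 2: +3 fires, +3 burnt (F count now 3)
Step 3: +1 fires, +3 burnt (F count now 1)
Step 4: +1 fires, +1 burnt (F count now 1)
Step 5: +1 fires, +1 burnt (F count now 1)
Step 6: +0 fires, +1 burnt (F count now 0)
Fire out after step 6
Initially T: 15, now '.': 19
Total burnt (originally-T cells now '.'): 9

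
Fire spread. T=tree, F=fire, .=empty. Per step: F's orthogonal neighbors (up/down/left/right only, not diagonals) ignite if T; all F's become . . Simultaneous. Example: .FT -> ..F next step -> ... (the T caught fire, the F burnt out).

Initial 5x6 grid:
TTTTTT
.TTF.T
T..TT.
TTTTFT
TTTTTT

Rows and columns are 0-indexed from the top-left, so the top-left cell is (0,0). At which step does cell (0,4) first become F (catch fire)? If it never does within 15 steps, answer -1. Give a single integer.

Step 1: cell (0,4)='T' (+7 fires, +2 burnt)
Step 2: cell (0,4)='F' (+6 fires, +7 burnt)
  -> target ignites at step 2
Step 3: cell (0,4)='.' (+4 fires, +6 burnt)
Step 4: cell (0,4)='.' (+4 fires, +4 burnt)
Step 5: cell (0,4)='.' (+2 fires, +4 burnt)
Step 6: cell (0,4)='.' (+0 fires, +2 burnt)
  fire out at step 6

2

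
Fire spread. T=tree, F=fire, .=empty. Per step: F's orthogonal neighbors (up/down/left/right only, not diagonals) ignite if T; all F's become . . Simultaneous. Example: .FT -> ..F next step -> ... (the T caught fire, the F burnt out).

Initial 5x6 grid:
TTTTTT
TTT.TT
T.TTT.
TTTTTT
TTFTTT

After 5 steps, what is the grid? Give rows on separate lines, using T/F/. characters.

Step 1: 3 trees catch fire, 1 burn out
  TTTTTT
  TTT.TT
  T.TTT.
  TTFTTT
  TF.FTT
Step 2: 5 trees catch fire, 3 burn out
  TTTTTT
  TTT.TT
  T.FTT.
  TF.FTT
  F...FT
Step 3: 5 trees catch fire, 5 burn out
  TTTTTT
  TTF.TT
  T..FT.
  F...FT
  .....F
Step 4: 5 trees catch fire, 5 burn out
  TTFTTT
  TF..TT
  F...F.
  .....F
  ......
Step 5: 4 trees catch fire, 5 burn out
  TF.FTT
  F...FT
  ......
  ......
  ......

TF.FTT
F...FT
......
......
......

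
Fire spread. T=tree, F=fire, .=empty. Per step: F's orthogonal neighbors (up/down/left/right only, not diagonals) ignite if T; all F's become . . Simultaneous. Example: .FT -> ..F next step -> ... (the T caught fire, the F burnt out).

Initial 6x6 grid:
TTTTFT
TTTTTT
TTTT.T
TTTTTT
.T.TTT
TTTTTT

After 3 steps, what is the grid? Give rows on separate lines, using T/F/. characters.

Step 1: 3 trees catch fire, 1 burn out
  TTTF.F
  TTTTFT
  TTTT.T
  TTTTTT
  .T.TTT
  TTTTTT
Step 2: 3 trees catch fire, 3 burn out
  TTF...
  TTTF.F
  TTTT.T
  TTTTTT
  .T.TTT
  TTTTTT
Step 3: 4 trees catch fire, 3 burn out
  TF....
  TTF...
  TTTF.F
  TTTTTT
  .T.TTT
  TTTTTT

TF....
TTF...
TTTF.F
TTTTTT
.T.TTT
TTTTTT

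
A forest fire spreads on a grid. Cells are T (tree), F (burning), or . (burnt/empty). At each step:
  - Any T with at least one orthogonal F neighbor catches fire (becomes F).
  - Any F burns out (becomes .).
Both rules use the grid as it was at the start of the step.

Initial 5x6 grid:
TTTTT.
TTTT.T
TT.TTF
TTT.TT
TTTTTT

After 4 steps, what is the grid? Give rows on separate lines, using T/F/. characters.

Step 1: 3 trees catch fire, 1 burn out
  TTTTT.
  TTTT.F
  TT.TF.
  TTT.TF
  TTTTTT
Step 2: 3 trees catch fire, 3 burn out
  TTTTT.
  TTTT..
  TT.F..
  TTT.F.
  TTTTTF
Step 3: 2 trees catch fire, 3 burn out
  TTTTT.
  TTTF..
  TT....
  TTT...
  TTTTF.
Step 4: 3 trees catch fire, 2 burn out
  TTTFT.
  TTF...
  TT....
  TTT...
  TTTF..

TTTFT.
TTF...
TT....
TTT...
TTTF..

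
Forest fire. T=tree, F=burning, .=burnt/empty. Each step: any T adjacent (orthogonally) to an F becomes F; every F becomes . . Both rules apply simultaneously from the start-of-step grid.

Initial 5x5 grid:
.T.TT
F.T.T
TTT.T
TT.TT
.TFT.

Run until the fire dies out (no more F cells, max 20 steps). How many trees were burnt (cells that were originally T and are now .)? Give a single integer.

Answer: 14

Derivation:
Step 1: +3 fires, +2 burnt (F count now 3)
Step 2: +4 fires, +3 burnt (F count now 4)
Step 3: +2 fires, +4 burnt (F count now 2)
Step 4: +2 fires, +2 burnt (F count now 2)
Step 5: +1 fires, +2 burnt (F count now 1)
Step 6: +1 fires, +1 burnt (F count now 1)
Step 7: +1 fires, +1 burnt (F count now 1)
Step 8: +0 fires, +1 burnt (F count now 0)
Fire out after step 8
Initially T: 15, now '.': 24
Total burnt (originally-T cells now '.'): 14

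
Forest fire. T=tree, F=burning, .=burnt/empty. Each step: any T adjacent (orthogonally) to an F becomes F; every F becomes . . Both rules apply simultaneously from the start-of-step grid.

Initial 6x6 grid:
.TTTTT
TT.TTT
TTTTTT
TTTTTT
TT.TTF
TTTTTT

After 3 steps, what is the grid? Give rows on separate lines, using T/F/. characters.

Step 1: 3 trees catch fire, 1 burn out
  .TTTTT
  TT.TTT
  TTTTTT
  TTTTTF
  TT.TF.
  TTTTTF
Step 2: 4 trees catch fire, 3 burn out
  .TTTTT
  TT.TTT
  TTTTTF
  TTTTF.
  TT.F..
  TTTTF.
Step 3: 4 trees catch fire, 4 burn out
  .TTTTT
  TT.TTF
  TTTTF.
  TTTF..
  TT....
  TTTF..

.TTTTT
TT.TTF
TTTTF.
TTTF..
TT....
TTTF..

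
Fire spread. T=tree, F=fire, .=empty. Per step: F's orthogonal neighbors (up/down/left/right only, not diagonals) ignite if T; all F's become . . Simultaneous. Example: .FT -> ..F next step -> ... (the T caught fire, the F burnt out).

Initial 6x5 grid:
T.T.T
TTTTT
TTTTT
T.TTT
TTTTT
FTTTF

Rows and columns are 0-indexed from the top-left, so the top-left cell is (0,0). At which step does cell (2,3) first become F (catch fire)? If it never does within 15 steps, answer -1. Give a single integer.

Step 1: cell (2,3)='T' (+4 fires, +2 burnt)
Step 2: cell (2,3)='T' (+5 fires, +4 burnt)
Step 3: cell (2,3)='T' (+4 fires, +5 burnt)
Step 4: cell (2,3)='F' (+5 fires, +4 burnt)
  -> target ignites at step 4
Step 5: cell (2,3)='.' (+5 fires, +5 burnt)
Step 6: cell (2,3)='.' (+1 fires, +5 burnt)
Step 7: cell (2,3)='.' (+1 fires, +1 burnt)
Step 8: cell (2,3)='.' (+0 fires, +1 burnt)
  fire out at step 8

4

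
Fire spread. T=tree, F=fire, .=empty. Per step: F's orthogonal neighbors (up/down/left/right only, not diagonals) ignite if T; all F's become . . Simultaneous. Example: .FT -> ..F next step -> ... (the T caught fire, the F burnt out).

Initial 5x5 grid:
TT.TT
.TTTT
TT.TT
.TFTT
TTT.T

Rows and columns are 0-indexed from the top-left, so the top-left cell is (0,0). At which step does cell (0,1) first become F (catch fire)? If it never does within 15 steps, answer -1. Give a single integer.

Step 1: cell (0,1)='T' (+3 fires, +1 burnt)
Step 2: cell (0,1)='T' (+4 fires, +3 burnt)
Step 3: cell (0,1)='T' (+6 fires, +4 burnt)
Step 4: cell (0,1)='F' (+4 fires, +6 burnt)
  -> target ignites at step 4
Step 5: cell (0,1)='.' (+2 fires, +4 burnt)
Step 6: cell (0,1)='.' (+0 fires, +2 burnt)
  fire out at step 6

4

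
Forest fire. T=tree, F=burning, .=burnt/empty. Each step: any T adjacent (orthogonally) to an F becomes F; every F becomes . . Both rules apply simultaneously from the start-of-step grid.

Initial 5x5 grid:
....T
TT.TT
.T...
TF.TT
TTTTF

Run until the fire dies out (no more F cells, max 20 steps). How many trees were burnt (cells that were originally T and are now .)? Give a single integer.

Step 1: +5 fires, +2 burnt (F count now 5)
Step 2: +4 fires, +5 burnt (F count now 4)
Step 3: +1 fires, +4 burnt (F count now 1)
Step 4: +0 fires, +1 burnt (F count now 0)
Fire out after step 4
Initially T: 13, now '.': 22
Total burnt (originally-T cells now '.'): 10

Answer: 10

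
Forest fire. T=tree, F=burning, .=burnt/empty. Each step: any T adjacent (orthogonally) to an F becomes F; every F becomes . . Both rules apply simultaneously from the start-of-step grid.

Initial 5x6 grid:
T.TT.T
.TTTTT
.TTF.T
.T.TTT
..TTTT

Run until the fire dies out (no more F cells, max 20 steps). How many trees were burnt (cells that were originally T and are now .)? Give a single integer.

Answer: 19

Derivation:
Step 1: +3 fires, +1 burnt (F count now 3)
Step 2: +6 fires, +3 burnt (F count now 6)
Step 3: +7 fires, +6 burnt (F count now 7)
Step 4: +3 fires, +7 burnt (F count now 3)
Step 5: +0 fires, +3 burnt (F count now 0)
Fire out after step 5
Initially T: 20, now '.': 29
Total burnt (originally-T cells now '.'): 19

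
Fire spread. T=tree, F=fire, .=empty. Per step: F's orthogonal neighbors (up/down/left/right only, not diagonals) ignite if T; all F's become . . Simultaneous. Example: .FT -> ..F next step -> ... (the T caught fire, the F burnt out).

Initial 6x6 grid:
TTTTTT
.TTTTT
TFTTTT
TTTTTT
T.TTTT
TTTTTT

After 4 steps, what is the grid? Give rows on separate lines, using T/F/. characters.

Step 1: 4 trees catch fire, 1 burn out
  TTTTTT
  .FTTTT
  F.FTTT
  TFTTTT
  T.TTTT
  TTTTTT
Step 2: 5 trees catch fire, 4 burn out
  TFTTTT
  ..FTTT
  ...FTT
  F.FTTT
  T.TTTT
  TTTTTT
Step 3: 7 trees catch fire, 5 burn out
  F.FTTT
  ...FTT
  ....FT
  ...FTT
  F.FTTT
  TTTTTT
Step 4: 7 trees catch fire, 7 burn out
  ...FTT
  ....FT
  .....F
  ....FT
  ...FTT
  FTFTTT

...FTT
....FT
.....F
....FT
...FTT
FTFTTT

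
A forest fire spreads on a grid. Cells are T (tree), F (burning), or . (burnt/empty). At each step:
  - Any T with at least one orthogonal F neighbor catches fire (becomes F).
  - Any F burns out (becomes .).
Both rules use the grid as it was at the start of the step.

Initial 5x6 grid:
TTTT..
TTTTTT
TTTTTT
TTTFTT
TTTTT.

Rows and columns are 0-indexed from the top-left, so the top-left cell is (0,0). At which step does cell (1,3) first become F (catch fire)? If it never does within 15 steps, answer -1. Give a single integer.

Step 1: cell (1,3)='T' (+4 fires, +1 burnt)
Step 2: cell (1,3)='F' (+7 fires, +4 burnt)
  -> target ignites at step 2
Step 3: cell (1,3)='.' (+7 fires, +7 burnt)
Step 4: cell (1,3)='.' (+5 fires, +7 burnt)
Step 5: cell (1,3)='.' (+2 fires, +5 burnt)
Step 6: cell (1,3)='.' (+1 fires, +2 burnt)
Step 7: cell (1,3)='.' (+0 fires, +1 burnt)
  fire out at step 7

2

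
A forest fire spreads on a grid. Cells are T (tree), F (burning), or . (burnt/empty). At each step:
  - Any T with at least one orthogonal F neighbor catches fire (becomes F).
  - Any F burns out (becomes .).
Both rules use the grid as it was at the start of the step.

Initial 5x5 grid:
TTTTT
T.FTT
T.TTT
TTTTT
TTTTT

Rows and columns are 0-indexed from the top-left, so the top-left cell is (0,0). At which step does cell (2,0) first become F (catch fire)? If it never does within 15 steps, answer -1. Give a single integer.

Step 1: cell (2,0)='T' (+3 fires, +1 burnt)
Step 2: cell (2,0)='T' (+5 fires, +3 burnt)
Step 3: cell (2,0)='T' (+6 fires, +5 burnt)
Step 4: cell (2,0)='T' (+5 fires, +6 burnt)
Step 5: cell (2,0)='F' (+3 fires, +5 burnt)
  -> target ignites at step 5
Step 6: cell (2,0)='.' (+0 fires, +3 burnt)
  fire out at step 6

5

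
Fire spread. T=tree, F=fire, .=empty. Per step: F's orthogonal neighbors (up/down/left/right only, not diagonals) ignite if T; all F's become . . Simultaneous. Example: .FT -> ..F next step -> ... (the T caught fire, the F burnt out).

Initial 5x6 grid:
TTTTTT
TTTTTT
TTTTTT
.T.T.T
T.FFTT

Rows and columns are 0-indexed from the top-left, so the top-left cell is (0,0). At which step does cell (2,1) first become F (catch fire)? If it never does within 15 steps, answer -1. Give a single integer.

Step 1: cell (2,1)='T' (+2 fires, +2 burnt)
Step 2: cell (2,1)='T' (+2 fires, +2 burnt)
Step 3: cell (2,1)='T' (+4 fires, +2 burnt)
Step 4: cell (2,1)='F' (+5 fires, +4 burnt)
  -> target ignites at step 4
Step 5: cell (2,1)='.' (+6 fires, +5 burnt)
Step 6: cell (2,1)='.' (+3 fires, +6 burnt)
Step 7: cell (2,1)='.' (+1 fires, +3 burnt)
Step 8: cell (2,1)='.' (+0 fires, +1 burnt)
  fire out at step 8

4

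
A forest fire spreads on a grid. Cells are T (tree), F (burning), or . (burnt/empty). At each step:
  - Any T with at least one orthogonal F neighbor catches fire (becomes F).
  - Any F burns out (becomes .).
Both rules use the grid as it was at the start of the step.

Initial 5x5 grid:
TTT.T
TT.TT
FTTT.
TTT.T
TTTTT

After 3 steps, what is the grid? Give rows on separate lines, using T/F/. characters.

Step 1: 3 trees catch fire, 1 burn out
  TTT.T
  FT.TT
  .FTT.
  FTT.T
  TTTTT
Step 2: 5 trees catch fire, 3 burn out
  FTT.T
  .F.TT
  ..FT.
  .FT.T
  FTTTT
Step 3: 4 trees catch fire, 5 burn out
  .FT.T
  ...TT
  ...F.
  ..F.T
  .FTTT

.FT.T
...TT
...F.
..F.T
.FTTT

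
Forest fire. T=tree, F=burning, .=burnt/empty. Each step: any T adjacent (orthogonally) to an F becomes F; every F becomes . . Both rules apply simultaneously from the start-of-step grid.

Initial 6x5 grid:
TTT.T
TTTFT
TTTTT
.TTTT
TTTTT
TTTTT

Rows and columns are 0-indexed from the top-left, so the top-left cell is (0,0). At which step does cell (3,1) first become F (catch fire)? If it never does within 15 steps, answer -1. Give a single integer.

Step 1: cell (3,1)='T' (+3 fires, +1 burnt)
Step 2: cell (3,1)='T' (+6 fires, +3 burnt)
Step 3: cell (3,1)='T' (+6 fires, +6 burnt)
Step 4: cell (3,1)='F' (+6 fires, +6 burnt)
  -> target ignites at step 4
Step 5: cell (3,1)='.' (+3 fires, +6 burnt)
Step 6: cell (3,1)='.' (+2 fires, +3 burnt)
Step 7: cell (3,1)='.' (+1 fires, +2 burnt)
Step 8: cell (3,1)='.' (+0 fires, +1 burnt)
  fire out at step 8

4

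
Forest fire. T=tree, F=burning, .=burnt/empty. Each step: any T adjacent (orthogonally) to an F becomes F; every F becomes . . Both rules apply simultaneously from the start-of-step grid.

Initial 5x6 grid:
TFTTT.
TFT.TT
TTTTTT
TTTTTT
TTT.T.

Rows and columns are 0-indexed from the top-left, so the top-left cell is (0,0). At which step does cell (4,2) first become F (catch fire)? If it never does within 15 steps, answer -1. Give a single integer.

Step 1: cell (4,2)='T' (+5 fires, +2 burnt)
Step 2: cell (4,2)='T' (+4 fires, +5 burnt)
Step 3: cell (4,2)='T' (+5 fires, +4 burnt)
Step 4: cell (4,2)='F' (+5 fires, +5 burnt)
  -> target ignites at step 4
Step 5: cell (4,2)='.' (+3 fires, +5 burnt)
Step 6: cell (4,2)='.' (+2 fires, +3 burnt)
Step 7: cell (4,2)='.' (+0 fires, +2 burnt)
  fire out at step 7

4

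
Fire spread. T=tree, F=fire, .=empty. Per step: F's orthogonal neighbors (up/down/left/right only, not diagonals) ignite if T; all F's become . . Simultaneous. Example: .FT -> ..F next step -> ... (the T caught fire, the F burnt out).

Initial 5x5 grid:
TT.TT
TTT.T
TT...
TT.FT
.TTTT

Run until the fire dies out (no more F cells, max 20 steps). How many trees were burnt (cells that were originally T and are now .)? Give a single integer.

Step 1: +2 fires, +1 burnt (F count now 2)
Step 2: +2 fires, +2 burnt (F count now 2)
Step 3: +1 fires, +2 burnt (F count now 1)
Step 4: +1 fires, +1 burnt (F count now 1)
Step 5: +2 fires, +1 burnt (F count now 2)
Step 6: +2 fires, +2 burnt (F count now 2)
Step 7: +3 fires, +2 burnt (F count now 3)
Step 8: +1 fires, +3 burnt (F count now 1)
Step 9: +0 fires, +1 burnt (F count now 0)
Fire out after step 9
Initially T: 17, now '.': 22
Total burnt (originally-T cells now '.'): 14

Answer: 14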